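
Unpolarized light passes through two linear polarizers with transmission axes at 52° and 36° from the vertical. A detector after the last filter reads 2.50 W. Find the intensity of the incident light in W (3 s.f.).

Unpolarized light through the first polarizer → I₁ = ½ I₀, now polarized at 52°.
I₂ = I₁ cos²(36° − 52°) = 0.5 I₀ · cos²(16°) = 0.462 I₀.
So 2.50 W = 0.462 I₀, giving I₀ = 2.50/0.462 = 5.411 W.

I₀ ≈ 5.41 W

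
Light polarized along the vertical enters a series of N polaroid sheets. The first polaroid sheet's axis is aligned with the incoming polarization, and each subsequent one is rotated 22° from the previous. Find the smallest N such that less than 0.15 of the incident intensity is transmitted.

N = 14

First polarizer is aligned with the polarization: full transmission.
Each further stage multiplies by cos²(22°) = 0.8597.
After N polarizers: T = 0.8597^(N−1). Require T < 0.15 ⇒ N−1 > ln(0.15)/ln(0.8597) = 12.55, so N−1 ≥ 13 and N = 14.
Check: N=14 gives T = 0.1401 < 0.15; N=13 gives T = 0.1629.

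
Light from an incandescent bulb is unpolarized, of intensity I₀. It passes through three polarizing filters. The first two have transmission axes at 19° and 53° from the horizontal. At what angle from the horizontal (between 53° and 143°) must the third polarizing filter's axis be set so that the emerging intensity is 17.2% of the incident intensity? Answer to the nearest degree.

Unpolarized light through the first polarizer → I₁ = ½ I₀, now polarized at 19°.
I₂ = I₁ cos²(53° − 19°) = 0.5 I₀ · cos²(34°) = 0.3437 I₀.
Need I₃/I₀ = 0.172, so cos²(θ − 53°) = 0.172 / 0.3437 = 0.5005.
θ − 53° = arccos(√0.5005) = 45.0°, giving θ ≈ 53 + 45.0 = 98.0°.

θ ≈ 98°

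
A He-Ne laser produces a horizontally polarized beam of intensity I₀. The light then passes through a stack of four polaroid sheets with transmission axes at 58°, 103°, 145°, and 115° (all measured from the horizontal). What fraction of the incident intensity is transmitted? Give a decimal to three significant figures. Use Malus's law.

By Malus's law, I₁ = I₀ cos²(58° − 0°) = I₀ cos²(58°) = 0.2808 I₀.
I₂ = I₁ cos²(103° − 58°) = 0.2808 I₀ · cos²(45°) = 0.1404 I₀.
I₃ = I₂ cos²(145° − 103°) = 0.1404 I₀ · cos²(42°) = 0.07754 I₀.
I₄ = I₃ cos²(115° − 145°) = 0.07754 I₀ · cos²(30°) = 0.05816 I₀.
Transmitted fraction = 0.05816.

≈ 0.0582 I₀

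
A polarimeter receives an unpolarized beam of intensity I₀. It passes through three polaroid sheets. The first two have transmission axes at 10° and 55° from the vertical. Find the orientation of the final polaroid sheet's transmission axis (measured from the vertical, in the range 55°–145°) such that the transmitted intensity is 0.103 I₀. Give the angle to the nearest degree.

θ ≈ 105°

Unpolarized light through the first polarizer → I₁ = ½ I₀, now polarized at 10°.
I₂ = I₁ cos²(55° − 10°) = 0.5 I₀ · cos²(45°) = 0.25 I₀.
Need I₃/I₀ = 0.103, so cos²(θ − 55°) = 0.103 / 0.25 = 0.412.
θ − 55° = arccos(√0.412) = 50.1°, giving θ ≈ 55 + 50.1 = 105.1°.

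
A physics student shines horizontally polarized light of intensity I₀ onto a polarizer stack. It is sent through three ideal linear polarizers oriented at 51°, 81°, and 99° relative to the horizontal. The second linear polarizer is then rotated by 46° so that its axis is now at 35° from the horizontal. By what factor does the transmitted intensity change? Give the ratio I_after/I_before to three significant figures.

Before rotation:
By Malus's law, I₁ = I₀ cos²(51° − 0°) = I₀ cos²(51°) = 0.396 I₀.
I₂ = I₁ cos²(81° − 51°) = 0.396 I₀ · cos²(30°) = 0.297 I₀.
I₃ = I₂ cos²(99° − 81°) = 0.297 I₀ · cos²(18°) = 0.2687 I₀.
After rotation:
I₁ = I₀ cos²(51° − 0°) = I₀ cos²(51°) = 0.396 I₀.
I₂ = I₁ cos²(35° − 51°) = 0.396 I₀ · cos²(16°) = 0.366 I₀.
I₃ = I₂ cos²(99° − 35°) = 0.366 I₀ · cos²(64°) = 0.07033 I₀.
Ratio = 0.07033 / 0.2687 = 0.2618.

I_new/I_old ≈ 0.262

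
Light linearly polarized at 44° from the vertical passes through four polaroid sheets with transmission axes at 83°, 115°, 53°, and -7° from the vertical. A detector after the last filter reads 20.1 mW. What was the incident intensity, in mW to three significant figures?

I₀ ≈ 840 mW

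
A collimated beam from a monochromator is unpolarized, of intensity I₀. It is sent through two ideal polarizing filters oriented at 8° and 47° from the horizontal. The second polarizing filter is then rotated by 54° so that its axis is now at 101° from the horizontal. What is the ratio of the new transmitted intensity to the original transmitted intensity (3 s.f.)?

Before rotation:
Unpolarized light through the first polarizer → I₁ = ½ I₀, now polarized at 8°.
I₂ = I₁ cos²(47° − 8°) = 0.5 I₀ · cos²(39°) = 0.302 I₀.
After rotation:
Unpolarized light through the first polarizer → I₁ = ½ I₀, now polarized at 8°.
Angle between axes 1 and 2: 87°. I₂ = 0.5 I₀ · cos²(87°) = 0.00137 I₀.
Ratio = 0.00137 / 0.302 = 0.004535.

I_new/I_old ≈ 0.00454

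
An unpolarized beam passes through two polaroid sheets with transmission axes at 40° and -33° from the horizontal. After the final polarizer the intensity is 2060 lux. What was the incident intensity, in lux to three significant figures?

I₀ ≈ 4.82e4 lux

Unpolarized light through the first polarizer → I₁ = ½ I₀, now polarized at 40°.
I₂ = I₁ cos²(-33° − 40°) = 0.5 I₀ · cos²(73°) = 0.04274 I₀.
So 2060 lux = 0.04274 I₀, giving I₀ = 2060/0.04274 = 4.82e+04 lux.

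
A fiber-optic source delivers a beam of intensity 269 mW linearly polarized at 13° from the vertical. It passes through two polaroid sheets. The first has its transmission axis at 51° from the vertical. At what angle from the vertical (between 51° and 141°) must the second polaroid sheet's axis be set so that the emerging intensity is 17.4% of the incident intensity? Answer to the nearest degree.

θ ≈ 109°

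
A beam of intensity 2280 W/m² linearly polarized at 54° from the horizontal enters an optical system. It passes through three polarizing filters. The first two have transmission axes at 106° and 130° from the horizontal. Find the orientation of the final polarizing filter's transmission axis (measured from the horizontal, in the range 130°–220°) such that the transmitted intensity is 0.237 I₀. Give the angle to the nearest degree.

θ ≈ 160°

I₁ = I₀ cos²(106° − 54°) = I₀ cos²(52°) = 0.379 I₀.
I₂ = I₁ cos²(130° − 106°) = 0.379 I₀ · cos²(24°) = 0.3163 I₀.
Need I₃/I₀ = 0.237, so cos²(θ − 130°) = 0.237 / 0.3163 = 0.7492.
θ − 130° = arccos(√0.7492) = 30.1°, giving θ ≈ 130 + 30.1 = 160.1°.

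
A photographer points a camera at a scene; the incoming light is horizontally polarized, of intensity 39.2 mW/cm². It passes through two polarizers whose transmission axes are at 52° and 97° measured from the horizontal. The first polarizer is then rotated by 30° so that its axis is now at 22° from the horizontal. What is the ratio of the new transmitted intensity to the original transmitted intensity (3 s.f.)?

Before rotation:
By Malus's law, I₁ = I₀ cos²(52° − 0°) = I₀ cos²(52°) = 0.379 I₀.
I₂ = I₁ cos²(97° − 52°) = 0.379 I₀ · cos²(45°) = 0.1895 I₀.
After rotation:
I₁ = I₀ cos²(22° − 0°) = I₀ cos²(22°) = 0.8597 I₀.
I₂ = I₁ cos²(97° − 22°) = 0.8597 I₀ · cos²(75°) = 0.05759 I₀.
Ratio = 0.05759 / 0.1895 = 0.3039.

I_new/I_old ≈ 0.304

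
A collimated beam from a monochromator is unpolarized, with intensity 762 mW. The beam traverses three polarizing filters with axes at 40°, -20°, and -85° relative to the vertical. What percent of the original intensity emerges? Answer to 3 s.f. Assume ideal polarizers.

≈ 2.23%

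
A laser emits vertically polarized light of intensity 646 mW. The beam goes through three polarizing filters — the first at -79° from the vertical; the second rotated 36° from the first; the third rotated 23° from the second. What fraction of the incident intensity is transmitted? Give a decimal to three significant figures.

I₁ = 646 mW · cos²(79°) = 23.52 mW.
I₂ = I₁ · cos²(36°) = 23.52 · 0.6545 = 15.39 mW.
I₃ = I₂ · cos²(23°) = 15.39 · 0.8473 = 13.04 mW.
Transmitted fraction = 0.02019.

I/I₀ ≈ 0.0202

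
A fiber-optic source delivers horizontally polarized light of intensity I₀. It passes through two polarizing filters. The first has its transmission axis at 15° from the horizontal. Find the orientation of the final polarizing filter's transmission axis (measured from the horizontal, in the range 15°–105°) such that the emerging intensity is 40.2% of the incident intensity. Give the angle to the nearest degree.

By Malus's law, I₁ = I₀ cos²(15° − 0°) = I₀ cos²(15°) = 0.933 I₀.
Need I₂/I₀ = 0.402, so cos²(θ − 15°) = 0.402 / 0.933 = 0.4309.
θ − 15° = arccos(√0.4309) = 49.0°, giving θ ≈ 15 + 49.0 = 64.0°.

θ ≈ 64°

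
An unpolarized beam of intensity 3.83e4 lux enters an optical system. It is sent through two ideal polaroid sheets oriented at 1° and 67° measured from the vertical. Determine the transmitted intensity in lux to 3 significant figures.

I ≈ 3170 lux

Unpolarized light through the first polarizer → I₁ = 3.83e4 lux/2 = 1.915e+04 lux, polarized at 1°.
I₂ = I₁ · cos²(66°) = 1.915e+04 · 0.1654 = 3168 lux.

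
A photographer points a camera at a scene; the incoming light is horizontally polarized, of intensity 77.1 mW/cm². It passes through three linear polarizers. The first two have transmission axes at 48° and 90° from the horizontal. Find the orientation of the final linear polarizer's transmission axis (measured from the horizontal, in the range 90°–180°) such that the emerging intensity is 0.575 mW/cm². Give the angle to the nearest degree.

By Malus's law, I₁ = I₀ cos²(48° − 0°) = I₀ cos²(48°) = 0.4477 I₀.
I₂ = I₁ cos²(90° − 48°) = 0.4477 I₀ · cos²(42°) = 0.2473 I₀.
Target fraction: 0.575 / 77.1 mW/cm² = 0.007458 of I₀.
Need I₃/I₀ = 0.007458, so cos²(θ − 90°) = 0.007458 / 0.2473 = 0.03016.
θ − 90° = arccos(√0.03016) = 80.0°, giving θ ≈ 90 + 80.0 = 170.0°.

θ ≈ 170°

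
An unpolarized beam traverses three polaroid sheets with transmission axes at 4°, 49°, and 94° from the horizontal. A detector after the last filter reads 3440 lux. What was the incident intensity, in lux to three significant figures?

I₀ ≈ 2.75e4 lux

Unpolarized light through the first polarizer → I₁ = ½ I₀, now polarized at 4°.
I₂ = I₁ cos²(49° − 4°) = 0.5 I₀ · cos²(45°) = 0.25 I₀.
I₃ = I₂ cos²(94° − 49°) = 0.25 I₀ · cos²(45°) = 0.125 I₀.
So 3440 lux = 0.125 I₀, giving I₀ = 3440/0.125 = 2.752e+04 lux.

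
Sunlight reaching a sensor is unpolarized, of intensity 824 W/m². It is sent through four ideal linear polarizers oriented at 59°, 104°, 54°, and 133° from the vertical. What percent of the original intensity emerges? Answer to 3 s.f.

Unpolarized light through the first polarizer → I₁ = 824 W/m²/2 = 412 W/m², polarized at 59°.
I₂ = I₁ · cos²(45°) = 412 · 0.5 = 206 W/m².
I₃ = I₂ · cos²(50°) = 206 · 0.4132 = 85.11 W/m².
I₄ = I₃ · cos²(79°) = 85.11 · 0.03641 = 3.099 W/m².
That is 0.3761% of the incident intensity.

≈ 0.376%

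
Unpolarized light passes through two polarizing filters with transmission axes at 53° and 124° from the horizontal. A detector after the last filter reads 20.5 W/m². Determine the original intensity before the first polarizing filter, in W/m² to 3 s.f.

Unpolarized light through the first polarizer → I₁ = ½ I₀, now polarized at 53°.
I₂ = I₁ cos²(124° − 53°) = 0.5 I₀ · cos²(71°) = 0.053 I₀.
So 20.5 W/m² = 0.053 I₀, giving I₀ = 20.5/0.053 = 386.8 W/m².

I₀ ≈ 387 W/m²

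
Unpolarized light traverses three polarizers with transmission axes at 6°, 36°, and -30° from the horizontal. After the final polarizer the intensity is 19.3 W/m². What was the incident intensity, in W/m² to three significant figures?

I₀ ≈ 311 W/m²

Unpolarized light through the first polarizer → I₁ = ½ I₀, now polarized at 6°.
I₂ = I₁ cos²(36° − 6°) = 0.5 I₀ · cos²(30°) = 0.375 I₀.
I₃ = I₂ cos²(-30° − 36°) = 0.375 I₀ · cos²(66°) = 0.06204 I₀.
So 19.3 W/m² = 0.06204 I₀, giving I₀ = 19.3/0.06204 = 311.1 W/m².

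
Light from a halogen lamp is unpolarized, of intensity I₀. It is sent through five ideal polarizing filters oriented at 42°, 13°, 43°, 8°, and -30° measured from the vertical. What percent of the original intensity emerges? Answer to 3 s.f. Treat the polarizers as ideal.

Unpolarized light through the first polarizer → I₁ = ½ I₀, now polarized at 42°.
I₂ = I₁ cos²(13° − 42°) = 0.5 I₀ · cos²(29°) = 0.3825 I₀.
I₃ = I₂ cos²(43° − 13°) = 0.3825 I₀ · cos²(30°) = 0.2869 I₀.
I₄ = I₃ cos²(8° − 43°) = 0.2869 I₀ · cos²(35°) = 0.1925 I₀.
I₅ = I₄ cos²(-30° − 8°) = 0.1925 I₀ · cos²(38°) = 0.1195 I₀.
That is 11.95% of the incident intensity.

≈ 12.0%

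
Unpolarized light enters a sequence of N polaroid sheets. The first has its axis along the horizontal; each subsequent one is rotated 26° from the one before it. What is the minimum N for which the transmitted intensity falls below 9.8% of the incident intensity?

N = 9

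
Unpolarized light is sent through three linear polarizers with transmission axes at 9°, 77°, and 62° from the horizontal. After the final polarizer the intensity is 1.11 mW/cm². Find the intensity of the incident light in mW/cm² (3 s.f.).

I₀ ≈ 17.0 mW/cm²

Unpolarized light through the first polarizer → I₁ = ½ I₀, now polarized at 9°.
I₂ = I₁ cos²(77° − 9°) = 0.5 I₀ · cos²(68°) = 0.07017 I₀.
I₃ = I₂ cos²(62° − 77°) = 0.07017 I₀ · cos²(15°) = 0.06546 I₀.
So 1.11 mW/cm² = 0.06546 I₀, giving I₀ = 1.11/0.06546 = 16.96 mW/cm².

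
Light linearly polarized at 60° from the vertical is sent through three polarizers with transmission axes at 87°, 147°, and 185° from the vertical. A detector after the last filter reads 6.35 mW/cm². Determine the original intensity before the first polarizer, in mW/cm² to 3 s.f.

I₀ ≈ 51.5 mW/cm²

I₁ = I₀ cos²(87° − 60°) = I₀ cos²(27°) = 0.7939 I₀.
I₂ = I₁ cos²(147° − 87°) = 0.7939 I₀ · cos²(60°) = 0.1985 I₀.
I₃ = I₂ cos²(185° − 147°) = 0.1985 I₀ · cos²(38°) = 0.1232 I₀.
So 6.35 mW/cm² = 0.1232 I₀, giving I₀ = 6.35/0.1232 = 51.52 mW/cm².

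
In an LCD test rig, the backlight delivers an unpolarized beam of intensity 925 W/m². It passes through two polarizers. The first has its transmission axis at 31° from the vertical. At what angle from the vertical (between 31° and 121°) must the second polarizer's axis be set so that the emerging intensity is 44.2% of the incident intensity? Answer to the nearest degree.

θ ≈ 51°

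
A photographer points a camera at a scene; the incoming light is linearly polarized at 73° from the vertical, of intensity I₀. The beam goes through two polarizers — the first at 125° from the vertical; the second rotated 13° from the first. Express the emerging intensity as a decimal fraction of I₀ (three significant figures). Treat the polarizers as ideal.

I₁ = I₀ cos²(125° − 73°) = I₀ cos²(52°) = 0.379 I₀.
I₂ = I₁ cos²(13°) = 0.379 · 0.9494 I₀ = 0.3599 I₀.
Transmitted fraction = 0.3599.

≈ 0.360 I₀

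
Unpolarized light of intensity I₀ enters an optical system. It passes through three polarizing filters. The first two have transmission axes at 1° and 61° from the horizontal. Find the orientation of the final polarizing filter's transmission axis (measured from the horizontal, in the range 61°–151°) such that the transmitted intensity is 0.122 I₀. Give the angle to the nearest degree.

Unpolarized light through the first polarizer → I₁ = ½ I₀, now polarized at 1°.
I₂ = I₁ cos²(61° − 1°) = 0.5 I₀ · cos²(60°) = 0.125 I₀.
Need I₃/I₀ = 0.122, so cos²(θ − 61°) = 0.122 / 0.125 = 0.976.
θ − 61° = arccos(√0.976) = 8.9°, giving θ ≈ 61 + 8.9 = 69.9°.

θ ≈ 70°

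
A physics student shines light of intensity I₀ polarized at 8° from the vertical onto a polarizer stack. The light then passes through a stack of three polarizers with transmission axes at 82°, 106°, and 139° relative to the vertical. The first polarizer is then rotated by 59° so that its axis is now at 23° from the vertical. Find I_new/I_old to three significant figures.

I_new/I_old ≈ 0.219

Before rotation:
I₁ = I₀ cos²(82° − 8°) = I₀ cos²(74°) = 0.07598 I₀.
I₂ = I₁ cos²(106° − 82°) = 0.07598 I₀ · cos²(24°) = 0.06341 I₀.
I₃ = I₂ cos²(139° − 106°) = 0.06341 I₀ · cos²(33°) = 0.0446 I₀.
After rotation:
I₁ = I₀ cos²(23° − 8°) = I₀ cos²(15°) = 0.933 I₀.
I₂ = I₁ cos²(106° − 23°) = 0.933 I₀ · cos²(83°) = 0.01386 I₀.
I₃ = I₂ cos²(139° − 106°) = 0.01386 I₀ · cos²(33°) = 0.009747 I₀.
Ratio = 0.009747 / 0.0446 = 0.2185.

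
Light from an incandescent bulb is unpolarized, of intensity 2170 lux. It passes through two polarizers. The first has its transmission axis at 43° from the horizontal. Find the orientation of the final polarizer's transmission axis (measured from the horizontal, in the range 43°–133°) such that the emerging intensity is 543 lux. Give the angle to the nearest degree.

θ ≈ 88°

Unpolarized light through the first polarizer → I₁ = ½ I₀, now polarized at 43°.
Target fraction: 543 / 2170 lux = 0.2502 of I₀.
Need I₂/I₀ = 0.2502, so cos²(θ − 43°) = 0.2502 / 0.5 = 0.5005.
θ − 43° = arccos(√0.5005) = 45.0°, giving θ ≈ 43 + 45.0 = 88.0°.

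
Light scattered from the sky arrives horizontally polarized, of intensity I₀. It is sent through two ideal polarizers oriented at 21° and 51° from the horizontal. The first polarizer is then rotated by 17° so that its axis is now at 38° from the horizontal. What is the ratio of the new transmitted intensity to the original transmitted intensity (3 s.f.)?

I_new/I_old ≈ 0.902

Before rotation:
By Malus's law, I₁ = I₀ cos²(21° − 0°) = I₀ cos²(21°) = 0.8716 I₀.
I₂ = I₁ cos²(51° − 21°) = 0.8716 I₀ · cos²(30°) = 0.6537 I₀.
After rotation:
I₁ = I₀ cos²(38° − 0°) = I₀ cos²(38°) = 0.621 I₀.
I₂ = I₁ cos²(51° − 38°) = 0.621 I₀ · cos²(13°) = 0.5895 I₀.
Ratio = 0.5895 / 0.6537 = 0.9019.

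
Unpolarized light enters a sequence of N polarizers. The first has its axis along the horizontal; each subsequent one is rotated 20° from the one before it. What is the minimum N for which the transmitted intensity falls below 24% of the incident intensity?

First polarizer halves the unpolarized light: factor 1/2.
Each further stage multiplies by cos²(20°) = 0.883.
After N polarizers: T = 0.5·0.883^(N−1). Require T < 0.24 ⇒ N−1 > ln(0.24/0.5)/ln(0.883) = 5.90, so N−1 ≥ 6 and N = 7.
Check: N=7 gives T = 0.237 < 0.24; N=6 gives T = 0.2684.

N = 7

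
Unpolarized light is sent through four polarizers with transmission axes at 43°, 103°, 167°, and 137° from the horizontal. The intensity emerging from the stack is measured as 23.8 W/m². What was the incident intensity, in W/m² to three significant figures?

Unpolarized light through the first polarizer → I₁ = ½ I₀, now polarized at 43°.
I₂ = I₁ cos²(103° − 43°) = 0.5 I₀ · cos²(60°) = 0.125 I₀.
I₃ = I₂ cos²(167° − 103°) = 0.125 I₀ · cos²(64°) = 0.02402 I₀.
I₄ = I₃ cos²(137° − 167°) = 0.02402 I₀ · cos²(30°) = 0.01802 I₀.
So 23.8 W/m² = 0.01802 I₀, giving I₀ = 23.8/0.01802 = 1321 W/m².

I₀ ≈ 1320 W/m²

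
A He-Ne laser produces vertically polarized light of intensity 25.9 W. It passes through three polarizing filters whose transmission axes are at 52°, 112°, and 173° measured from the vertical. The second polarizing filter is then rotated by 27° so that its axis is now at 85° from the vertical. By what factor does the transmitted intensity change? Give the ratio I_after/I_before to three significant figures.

Before rotation:
I₁ = I₀ cos²(52° − 0°) = I₀ cos²(52°) = 0.379 I₀.
I₂ = I₁ cos²(112° − 52°) = 0.379 I₀ · cos²(60°) = 0.09476 I₀.
I₃ = I₂ cos²(173° − 112°) = 0.09476 I₀ · cos²(61°) = 0.02227 I₀.
After rotation:
I₁ = I₀ cos²(52° − 0°) = I₀ cos²(52°) = 0.379 I₀.
I₂ = I₁ cos²(85° − 52°) = 0.379 I₀ · cos²(33°) = 0.2666 I₀.
I₃ = I₂ cos²(173° − 85°) = 0.2666 I₀ · cos²(88°) = 0.0003247 I₀.
Ratio = 0.0003247 / 0.02227 = 0.01458.

I_new/I_old ≈ 0.0146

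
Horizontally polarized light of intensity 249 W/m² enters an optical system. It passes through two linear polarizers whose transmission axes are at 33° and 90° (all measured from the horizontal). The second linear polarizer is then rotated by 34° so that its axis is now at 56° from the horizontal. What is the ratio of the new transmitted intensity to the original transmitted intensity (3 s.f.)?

Before rotation:
By Malus's law, I₁ = I₀ cos²(33° − 0°) = I₀ cos²(33°) = 0.7034 I₀.
I₂ = I₁ cos²(90° − 33°) = 0.7034 I₀ · cos²(57°) = 0.2086 I₀.
After rotation:
I₁ = I₀ cos²(33° − 0°) = I₀ cos²(33°) = 0.7034 I₀.
I₂ = I₁ cos²(56° − 33°) = 0.7034 I₀ · cos²(23°) = 0.596 I₀.
Ratio = 0.596 / 0.2086 = 2.857.

I_new/I_old ≈ 2.86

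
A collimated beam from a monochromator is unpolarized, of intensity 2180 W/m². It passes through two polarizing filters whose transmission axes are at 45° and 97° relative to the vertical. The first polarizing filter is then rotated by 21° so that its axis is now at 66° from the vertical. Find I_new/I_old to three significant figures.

Before rotation:
Unpolarized light through the first polarizer → I₁ = ½ I₀, now polarized at 45°.
I₂ = I₁ cos²(97° − 45°) = 0.5 I₀ · cos²(52°) = 0.1895 I₀.
After rotation:
Unpolarized light through the first polarizer → I₁ = ½ I₀, now polarized at 66°.
I₂ = I₁ cos²(97° − 66°) = 0.5 I₀ · cos²(31°) = 0.3674 I₀.
Ratio = 0.3674 / 0.1895 = 1.938.

I_new/I_old ≈ 1.94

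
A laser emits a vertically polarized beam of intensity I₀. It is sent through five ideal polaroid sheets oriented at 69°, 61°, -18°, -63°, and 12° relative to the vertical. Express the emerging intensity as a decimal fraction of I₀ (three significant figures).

≈ 0.000154 I₀

I₁ = I₀ cos²(69° − 0°) = I₀ cos²(69°) = 0.1284 I₀.
I₂ = I₁ cos²(61° − 69°) = 0.1284 I₀ · cos²(8°) = 0.1259 I₀.
I₃ = I₂ cos²(-18° − 61°) = 0.1259 I₀ · cos²(79°) = 0.004585 I₀.
I₄ = I₃ cos²(-63° + 18°) = 0.004585 I₀ · cos²(45°) = 0.002293 I₀.
I₅ = I₄ cos²(12° + 63°) = 0.002293 I₀ · cos²(75°) = 0.0001536 I₀.
Transmitted fraction = 0.0001536.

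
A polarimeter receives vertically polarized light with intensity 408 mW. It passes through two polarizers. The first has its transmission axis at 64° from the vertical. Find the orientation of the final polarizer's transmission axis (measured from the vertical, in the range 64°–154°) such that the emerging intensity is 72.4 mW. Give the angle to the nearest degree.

I₁ = I₀ cos²(64° − 0°) = I₀ cos²(64°) = 0.1922 I₀.
Target fraction: 72.4 / 408 mW = 0.1775 of I₀.
Need I₂/I₀ = 0.1775, so cos²(θ − 64°) = 0.1775 / 0.1922 = 0.9234.
θ − 64° = arccos(√0.9234) = 16.1°, giving θ ≈ 64 + 16.1 = 80.1°.

θ ≈ 80°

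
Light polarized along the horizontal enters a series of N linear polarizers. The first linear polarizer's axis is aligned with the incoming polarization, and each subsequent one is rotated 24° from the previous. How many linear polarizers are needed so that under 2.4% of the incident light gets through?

N = 22

First polarizer is aligned with the polarization: full transmission.
Each further stage multiplies by cos²(24°) = 0.8346.
After N polarizers: T = 0.8346^(N−1). Require T < 0.024 ⇒ N−1 > ln(0.024)/ln(0.8346) = 20.62, so N−1 ≥ 21 and N = 22.
Check: N=22 gives T = 0.02242 < 0.024; N=21 gives T = 0.02687.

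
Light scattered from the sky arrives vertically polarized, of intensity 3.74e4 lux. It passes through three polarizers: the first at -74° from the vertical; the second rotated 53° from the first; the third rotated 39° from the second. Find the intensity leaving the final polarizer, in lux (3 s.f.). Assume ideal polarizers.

I₁ = 3.74e4 lux · cos²(74°) = 2842 lux.
I₂ = I₁ · cos²(53°) = 2842 · 0.3622 = 1029 lux.
I₃ = I₂ · cos²(39°) = 1029 · 0.604 = 621.6 lux.

I ≈ 622 lux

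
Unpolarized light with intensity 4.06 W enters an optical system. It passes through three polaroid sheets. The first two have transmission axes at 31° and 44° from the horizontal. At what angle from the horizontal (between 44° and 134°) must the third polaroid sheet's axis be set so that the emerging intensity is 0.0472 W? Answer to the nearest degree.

Unpolarized light through the first polarizer → I₁ = ½ I₀, now polarized at 31°.
I₂ = I₁ cos²(44° − 31°) = 0.5 I₀ · cos²(13°) = 0.4747 I₀.
Target fraction: 0.0472 / 4.06 W = 0.01163 of I₀.
Need I₃/I₀ = 0.01163, so cos²(θ − 44°) = 0.01163 / 0.4747 = 0.02449.
θ − 44° = arccos(√0.02449) = 81.0°, giving θ ≈ 44 + 81.0 = 125.0°.

θ ≈ 125°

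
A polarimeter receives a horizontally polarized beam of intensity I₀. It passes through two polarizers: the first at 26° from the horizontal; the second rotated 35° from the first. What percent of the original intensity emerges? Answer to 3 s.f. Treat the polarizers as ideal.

By Malus's law, I₁ = I₀ cos²(26° − 0°) = I₀ cos²(26°) = 0.8078 I₀.
I₂ = I₁ cos²(35°) = 0.8078 · 0.671 I₀ = 0.5421 I₀.
That is 54.21% of the incident intensity.

≈ 54.2%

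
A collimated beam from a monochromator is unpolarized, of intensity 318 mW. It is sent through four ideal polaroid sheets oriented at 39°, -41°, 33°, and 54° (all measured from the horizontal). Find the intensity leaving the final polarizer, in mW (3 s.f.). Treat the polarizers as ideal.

I ≈ 0.317 mW

Unpolarized light through the first polarizer → I₁ = 318 mW/2 = 159 mW, polarized at 39°.
I₂ = I₁ · cos²(80°) = 159 · 0.03015 = 4.794 mW.
I₃ = I₂ · cos²(74°) = 4.794 · 0.07598 = 0.3643 mW.
I₄ = I₃ · cos²(21°) = 0.3643 · 0.8716 = 0.3175 mW.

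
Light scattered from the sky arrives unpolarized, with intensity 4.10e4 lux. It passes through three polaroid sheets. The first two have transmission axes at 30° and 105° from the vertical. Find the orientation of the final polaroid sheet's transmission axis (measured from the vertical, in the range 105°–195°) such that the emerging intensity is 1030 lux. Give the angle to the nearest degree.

Unpolarized light through the first polarizer → I₁ = ½ I₀, now polarized at 30°.
I₂ = I₁ cos²(105° − 30°) = 0.5 I₀ · cos²(75°) = 0.03349 I₀.
Target fraction: 1030 / 4.10e4 lux = 0.02512 of I₀.
Need I₃/I₀ = 0.02512, so cos²(θ − 105°) = 0.02512 / 0.03349 = 0.7501.
θ − 105° = arccos(√0.7501) = 30.0°, giving θ ≈ 105 + 30.0 = 135.0°.

θ ≈ 135°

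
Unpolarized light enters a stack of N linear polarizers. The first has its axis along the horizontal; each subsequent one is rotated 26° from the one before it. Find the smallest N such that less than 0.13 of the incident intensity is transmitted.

N = 8

First polarizer halves the unpolarized light: factor 1/2.
Each further stage multiplies by cos²(26°) = 0.8078.
After N polarizers: T = 0.5·0.8078^(N−1). Require T < 0.13 ⇒ N−1 > ln(0.13/0.5)/ln(0.8078) = 6.31, so N−1 ≥ 7 and N = 8.
Check: N=8 gives T = 0.1123 < 0.13; N=7 gives T = 0.139.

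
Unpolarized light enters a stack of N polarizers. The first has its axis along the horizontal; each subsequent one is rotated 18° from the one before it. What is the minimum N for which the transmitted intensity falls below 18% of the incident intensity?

First polarizer halves the unpolarized light: factor 1/2.
Each further stage multiplies by cos²(18°) = 0.9045.
After N polarizers: T = 0.5·0.9045^(N−1). Require T < 0.18 ⇒ N−1 > ln(0.18/0.5)/ln(0.9045) = 10.18, so N−1 ≥ 11 and N = 12.
Check: N=12 gives T = 0.1658 < 0.18; N=11 gives T = 0.1833.

N = 12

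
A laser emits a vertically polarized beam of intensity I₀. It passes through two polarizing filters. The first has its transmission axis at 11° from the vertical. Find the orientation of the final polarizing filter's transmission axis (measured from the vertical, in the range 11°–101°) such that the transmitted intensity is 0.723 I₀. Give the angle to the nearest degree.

θ ≈ 41°

I₁ = I₀ cos²(11° − 0°) = I₀ cos²(11°) = 0.9636 I₀.
Need I₂/I₀ = 0.723, so cos²(θ − 11°) = 0.723 / 0.9636 = 0.7503.
θ − 11° = arccos(√0.7503) = 30.0°, giving θ ≈ 11 + 30.0 = 41.0°.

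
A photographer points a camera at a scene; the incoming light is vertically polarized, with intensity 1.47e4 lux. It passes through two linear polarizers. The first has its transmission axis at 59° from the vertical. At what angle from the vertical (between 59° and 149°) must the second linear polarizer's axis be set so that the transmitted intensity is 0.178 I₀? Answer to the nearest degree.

I₁ = I₀ cos²(59° − 0°) = I₀ cos²(59°) = 0.2653 I₀.
Need I₂/I₀ = 0.178, so cos²(θ − 59°) = 0.178 / 0.2653 = 0.671.
θ − 59° = arccos(√0.671) = 35.0°, giving θ ≈ 59 + 35.0 = 94.0°.

θ ≈ 94°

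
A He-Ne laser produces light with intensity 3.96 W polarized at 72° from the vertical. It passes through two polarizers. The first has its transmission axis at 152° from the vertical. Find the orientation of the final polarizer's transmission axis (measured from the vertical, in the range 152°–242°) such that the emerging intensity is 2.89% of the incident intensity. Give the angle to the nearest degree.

θ ≈ 164°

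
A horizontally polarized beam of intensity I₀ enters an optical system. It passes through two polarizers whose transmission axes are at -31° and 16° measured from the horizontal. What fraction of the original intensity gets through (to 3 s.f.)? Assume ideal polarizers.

≈ 0.342 I₀

By Malus's law, I₁ = I₀ cos²(-31° − 0°) = I₀ cos²(31°) = 0.7347 I₀.
I₂ = I₁ cos²(16° + 31°) = 0.7347 I₀ · cos²(47°) = 0.3417 I₀.
Transmitted fraction = 0.3417.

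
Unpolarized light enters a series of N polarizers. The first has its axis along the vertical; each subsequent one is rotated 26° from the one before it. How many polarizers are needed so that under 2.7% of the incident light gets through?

First polarizer halves the unpolarized light: factor 1/2.
Each further stage multiplies by cos²(26°) = 0.8078.
After N polarizers: T = 0.5·0.8078^(N−1). Require T < 0.027 ⇒ N−1 > ln(0.027/0.5)/ln(0.8078) = 13.68, so N−1 ≥ 14 and N = 15.
Check: N=15 gives T = 0.0252 < 0.027; N=14 gives T = 0.0312.

N = 15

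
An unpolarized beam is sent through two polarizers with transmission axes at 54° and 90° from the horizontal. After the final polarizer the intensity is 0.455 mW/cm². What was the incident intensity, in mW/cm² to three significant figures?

I₀ ≈ 1.39 mW/cm²

Unpolarized light through the first polarizer → I₁ = ½ I₀, now polarized at 54°.
I₂ = I₁ cos²(90° − 54°) = 0.5 I₀ · cos²(36°) = 0.3273 I₀.
So 0.455 mW/cm² = 0.3273 I₀, giving I₀ = 0.455/0.3273 = 1.39 mW/cm².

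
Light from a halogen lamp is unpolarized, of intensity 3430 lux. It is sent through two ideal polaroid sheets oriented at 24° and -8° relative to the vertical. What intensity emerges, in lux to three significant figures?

I ≈ 1230 lux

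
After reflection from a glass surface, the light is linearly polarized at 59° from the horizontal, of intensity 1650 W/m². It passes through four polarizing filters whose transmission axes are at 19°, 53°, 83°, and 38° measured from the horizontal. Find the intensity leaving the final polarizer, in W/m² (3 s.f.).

By Malus's law, I₁ = 1650 W/m² · cos²(40°) = 968.3 W/m².
I₂ = I₁ · cos²(34°) = 968.3 · 0.6873 = 665.5 W/m².
I₃ = I₂ · cos²(30°) = 665.5 · 0.75 = 499.1 W/m².
I₄ = I₃ · cos²(45°) = 499.1 · 0.5 = 249.6 W/m².

I ≈ 250 W/m²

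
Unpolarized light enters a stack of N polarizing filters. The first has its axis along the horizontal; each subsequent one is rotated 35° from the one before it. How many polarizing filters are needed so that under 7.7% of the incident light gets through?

First polarizer halves the unpolarized light: factor 1/2.
Each further stage multiplies by cos²(35°) = 0.671.
After N polarizers: T = 0.5·0.671^(N−1). Require T < 0.077 ⇒ N−1 > ln(0.077/0.5)/ln(0.671) = 4.69, so N−1 ≥ 5 and N = 6.
Check: N=6 gives T = 0.06802 < 0.077; N=5 gives T = 0.1014.

N = 6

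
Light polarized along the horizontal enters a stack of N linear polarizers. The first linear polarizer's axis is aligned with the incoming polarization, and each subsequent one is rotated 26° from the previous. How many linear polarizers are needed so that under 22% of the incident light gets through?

N = 9

First polarizer is aligned with the polarization: full transmission.
Each further stage multiplies by cos²(26°) = 0.8078.
After N polarizers: T = 0.8078^(N−1). Require T < 0.22 ⇒ N−1 > ln(0.22)/ln(0.8078) = 7.10, so N−1 ≥ 8 and N = 9.
Check: N=9 gives T = 0.1814 < 0.22; N=8 gives T = 0.2245.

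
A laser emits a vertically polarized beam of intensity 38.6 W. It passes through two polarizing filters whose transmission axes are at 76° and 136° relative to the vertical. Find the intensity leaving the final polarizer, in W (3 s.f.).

I ≈ 0.565 W

I₁ = 38.6 W · cos²(76°) = 2.259 W.
I₂ = I₁ · cos²(60°) = 2.259 · 0.25 = 0.5648 W.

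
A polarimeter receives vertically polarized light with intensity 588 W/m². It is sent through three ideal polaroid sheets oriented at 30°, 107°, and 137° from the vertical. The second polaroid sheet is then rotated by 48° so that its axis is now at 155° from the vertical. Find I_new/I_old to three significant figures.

Before rotation:
By Malus's law, I₁ = I₀ cos²(30° − 0°) = I₀ cos²(30°) = 0.75 I₀.
I₂ = I₁ cos²(107° − 30°) = 0.75 I₀ · cos²(77°) = 0.03795 I₀.
I₃ = I₂ cos²(137° − 107°) = 0.03795 I₀ · cos²(30°) = 0.02846 I₀.
After rotation:
I₁ = I₀ cos²(30° − 0°) = I₀ cos²(30°) = 0.75 I₀.
Angle between axes 1 and 2: 55°. I₂ = 0.75 I₀ · cos²(55°) = 0.2467 I₀.
I₃ = I₂ cos²(137° − 155°) = 0.2467 I₀ · cos²(18°) = 0.2232 I₀.
Ratio = 0.2232 / 0.02846 = 7.841.

I_new/I_old ≈ 7.84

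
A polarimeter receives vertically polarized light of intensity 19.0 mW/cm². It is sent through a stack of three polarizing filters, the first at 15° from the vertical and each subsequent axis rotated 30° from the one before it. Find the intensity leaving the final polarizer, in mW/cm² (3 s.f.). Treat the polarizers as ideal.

I₁ = 19.0 mW/cm² · cos²(15°) = 17.73 mW/cm².
I₂ = I₁ · cos²(30°) = 17.73 · 0.75 = 13.3 mW/cm².
I₃ = I₂ · cos²(30°) = 13.3 · 0.75 = 9.972 mW/cm².

I ≈ 9.97 mW/cm²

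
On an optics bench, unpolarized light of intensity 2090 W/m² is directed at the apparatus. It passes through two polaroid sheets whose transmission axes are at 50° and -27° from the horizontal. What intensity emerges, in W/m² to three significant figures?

I ≈ 52.9 W/m²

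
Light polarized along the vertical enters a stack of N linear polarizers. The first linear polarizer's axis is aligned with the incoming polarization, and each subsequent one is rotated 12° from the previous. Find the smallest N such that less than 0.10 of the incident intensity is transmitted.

N = 54

First polarizer is aligned with the polarization: full transmission.
Each further stage multiplies by cos²(12°) = 0.9568.
After N polarizers: T = 0.9568^(N−1). Require T < 0.10 ⇒ N−1 > ln(0.10)/ln(0.9568) = 52.11, so N−1 ≥ 53 and N = 54.
Check: N=54 gives T = 0.09613 < 0.10; N=53 gives T = 0.1005.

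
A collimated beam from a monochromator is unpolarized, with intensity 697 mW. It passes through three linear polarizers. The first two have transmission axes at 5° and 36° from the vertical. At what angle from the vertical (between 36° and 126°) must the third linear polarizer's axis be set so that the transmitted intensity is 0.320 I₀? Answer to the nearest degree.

θ ≈ 57°

Unpolarized light through the first polarizer → I₁ = ½ I₀, now polarized at 5°.
I₂ = I₁ cos²(36° − 5°) = 0.5 I₀ · cos²(31°) = 0.3674 I₀.
Need I₃/I₀ = 0.32, so cos²(θ − 36°) = 0.32 / 0.3674 = 0.8711.
θ − 36° = arccos(√0.8711) = 21.0°, giving θ ≈ 36 + 21.0 = 57.0°.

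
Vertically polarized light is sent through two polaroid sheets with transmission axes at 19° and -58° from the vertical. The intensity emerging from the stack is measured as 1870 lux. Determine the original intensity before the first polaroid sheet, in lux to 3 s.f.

By Malus's law, I₁ = I₀ cos²(19° − 0°) = I₀ cos²(19°) = 0.894 I₀.
I₂ = I₁ cos²(-58° − 19°) = 0.894 I₀ · cos²(77°) = 0.04524 I₀.
So 1870 lux = 0.04524 I₀, giving I₀ = 1870/0.04524 = 4.134e+04 lux.

I₀ ≈ 4.13e4 lux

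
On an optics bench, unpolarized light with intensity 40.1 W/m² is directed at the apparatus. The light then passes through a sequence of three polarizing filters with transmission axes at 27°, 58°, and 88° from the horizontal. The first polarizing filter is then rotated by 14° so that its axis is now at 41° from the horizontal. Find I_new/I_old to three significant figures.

I_new/I_old ≈ 1.24

Before rotation:
Unpolarized light through the first polarizer → I₁ = ½ I₀, now polarized at 27°.
I₂ = I₁ cos²(58° − 27°) = 0.5 I₀ · cos²(31°) = 0.3674 I₀.
I₃ = I₂ cos²(88° − 58°) = 0.3674 I₀ · cos²(30°) = 0.2755 I₀.
After rotation:
Unpolarized light through the first polarizer → I₁ = ½ I₀, now polarized at 41°.
I₂ = I₁ cos²(58° − 41°) = 0.5 I₀ · cos²(17°) = 0.4573 I₀.
I₃ = I₂ cos²(88° − 58°) = 0.4573 I₀ · cos²(30°) = 0.3429 I₀.
Ratio = 0.3429 / 0.2755 = 1.245.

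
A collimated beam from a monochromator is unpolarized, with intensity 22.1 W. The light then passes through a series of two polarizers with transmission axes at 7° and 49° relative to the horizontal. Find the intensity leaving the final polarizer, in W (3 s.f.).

Unpolarized light through the first polarizer → I₁ = 22.1 W/2 = 11.05 W, polarized at 7°.
I₂ = I₁ · cos²(42°) = 11.05 · 0.5523 = 6.103 W.

I ≈ 6.10 W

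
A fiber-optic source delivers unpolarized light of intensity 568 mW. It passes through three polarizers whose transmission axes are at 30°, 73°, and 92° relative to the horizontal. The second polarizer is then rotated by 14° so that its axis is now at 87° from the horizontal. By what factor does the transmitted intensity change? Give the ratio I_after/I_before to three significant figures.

Before rotation:
Unpolarized light through the first polarizer → I₁ = ½ I₀, now polarized at 30°.
I₂ = I₁ cos²(73° − 30°) = 0.5 I₀ · cos²(43°) = 0.2674 I₀.
I₃ = I₂ cos²(92° − 73°) = 0.2674 I₀ · cos²(19°) = 0.2391 I₀.
After rotation:
Unpolarized light through the first polarizer → I₁ = ½ I₀, now polarized at 30°.
I₂ = I₁ cos²(87° − 30°) = 0.5 I₀ · cos²(57°) = 0.1483 I₀.
I₃ = I₂ cos²(92° − 87°) = 0.1483 I₀ · cos²(5°) = 0.1472 I₀.
Ratio = 0.1472 / 0.2391 = 0.6156.

I_new/I_old ≈ 0.616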